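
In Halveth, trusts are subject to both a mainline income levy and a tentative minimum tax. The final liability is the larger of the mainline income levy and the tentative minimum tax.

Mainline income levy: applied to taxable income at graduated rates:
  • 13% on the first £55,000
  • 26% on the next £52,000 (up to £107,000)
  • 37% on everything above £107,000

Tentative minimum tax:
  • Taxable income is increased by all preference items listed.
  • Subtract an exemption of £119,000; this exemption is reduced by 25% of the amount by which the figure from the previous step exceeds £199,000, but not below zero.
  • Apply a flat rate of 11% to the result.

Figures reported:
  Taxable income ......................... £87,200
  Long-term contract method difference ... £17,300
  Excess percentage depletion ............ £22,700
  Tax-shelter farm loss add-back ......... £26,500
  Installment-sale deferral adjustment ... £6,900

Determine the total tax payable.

£15,522

Tentative minimum tax:
  Adjusted income: £87,200 + £17,300 + £22,700 + £26,500 + £6,900 = £160,600
  Exemption: £160,600 ≤ £199,000, so full £119,000 applies
  Base: £160,600 − £119,000 = £41,600
  £41,600 × 11% = £4,576

Mainline income levy:
  £55,000 × 13% = £7,150
  £32,200 × 26% = £8,372
  → £15,522

£15,522 > £4,576, so the mainline income levy governs.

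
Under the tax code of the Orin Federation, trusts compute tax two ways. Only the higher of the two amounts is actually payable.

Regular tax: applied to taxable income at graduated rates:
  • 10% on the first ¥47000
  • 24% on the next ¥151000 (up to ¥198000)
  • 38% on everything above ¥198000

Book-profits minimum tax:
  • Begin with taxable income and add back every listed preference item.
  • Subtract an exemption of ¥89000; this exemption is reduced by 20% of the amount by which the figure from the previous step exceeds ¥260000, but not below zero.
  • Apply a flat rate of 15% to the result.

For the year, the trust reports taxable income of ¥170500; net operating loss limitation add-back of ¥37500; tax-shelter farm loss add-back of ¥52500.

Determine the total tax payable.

Book-profits minimum tax:
  Adjusted income: ¥170500 + ¥37500 + ¥52500 = ¥260500
  Exemption: ¥89000 − 20% × (¥260500 − ¥260000) = ¥89000 − ¥100 = ¥88900
  Base: ¥260500 − ¥88900 = ¥171600
  ¥171600 × 15% = ¥25740

Regular tax:
  ¥47000 × 10% = ¥4700
  ¥123500 × 24% = ¥29640
  → ¥34340

¥34340 > ¥25740, so the regular tax governs.

¥34340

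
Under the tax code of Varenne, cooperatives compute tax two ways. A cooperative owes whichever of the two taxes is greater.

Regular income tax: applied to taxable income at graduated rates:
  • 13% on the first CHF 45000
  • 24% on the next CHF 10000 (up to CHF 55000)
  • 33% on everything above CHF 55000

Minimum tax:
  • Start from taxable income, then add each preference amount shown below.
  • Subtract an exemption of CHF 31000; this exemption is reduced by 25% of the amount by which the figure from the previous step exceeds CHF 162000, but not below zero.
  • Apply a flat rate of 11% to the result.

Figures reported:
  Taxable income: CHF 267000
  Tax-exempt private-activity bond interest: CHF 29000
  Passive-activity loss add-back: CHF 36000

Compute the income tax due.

Regular income tax:
  CHF 45000 × 13% = CHF 5850
  CHF 10000 × 24% = CHF 2400
  CHF 212000 × 33% = CHF 69960
  → CHF 78210

Minimum tax:
  Adjusted income: CHF 267000 + CHF 29000 + CHF 36000 = CHF 332000
  Exemption: 25% × (CHF 332000 − CHF 162000) = CHF 42500 ≥ CHF 31000, so the exemption is fully phased out
  Base: CHF 332000 − CHF 0 = CHF 332000
  CHF 332000 × 11% = CHF 36520

CHF 78210 > CHF 36520, so the regular income tax governs.

CHF 78210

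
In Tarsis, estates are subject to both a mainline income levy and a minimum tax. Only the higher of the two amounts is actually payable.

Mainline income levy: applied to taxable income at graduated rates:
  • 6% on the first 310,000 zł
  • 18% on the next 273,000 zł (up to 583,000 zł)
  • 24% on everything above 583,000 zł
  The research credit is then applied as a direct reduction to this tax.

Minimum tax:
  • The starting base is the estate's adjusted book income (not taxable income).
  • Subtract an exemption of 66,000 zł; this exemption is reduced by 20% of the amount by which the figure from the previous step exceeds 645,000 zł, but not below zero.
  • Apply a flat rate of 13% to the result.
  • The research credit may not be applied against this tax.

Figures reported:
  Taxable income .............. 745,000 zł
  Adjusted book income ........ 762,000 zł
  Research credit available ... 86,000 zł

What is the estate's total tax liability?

Minimum tax:
  Base (adjusted book income): 762,000 zł
  Exemption: 66,000 zł − 20% × (762,000 zł − 645,000 zł) = 66,000 zł − 23,400 zł = 42,600 zł
  Base: 762,000 zł − 42,600 zł = 719,400 zł
  719,400 zł × 13% = 93,522 zł

Mainline income levy:
  310,000 zł × 6% = 18,600 zł
  273,000 zł × 18% = 49,140 zł
  162,000 zł × 24% = 38,880 zł
  → 106,620 zł
  Less research credit 86,000 zł → 20,620 zł

93,522 zł > 20,620 zł, so the minimum tax is the binding amount.

93,522 zł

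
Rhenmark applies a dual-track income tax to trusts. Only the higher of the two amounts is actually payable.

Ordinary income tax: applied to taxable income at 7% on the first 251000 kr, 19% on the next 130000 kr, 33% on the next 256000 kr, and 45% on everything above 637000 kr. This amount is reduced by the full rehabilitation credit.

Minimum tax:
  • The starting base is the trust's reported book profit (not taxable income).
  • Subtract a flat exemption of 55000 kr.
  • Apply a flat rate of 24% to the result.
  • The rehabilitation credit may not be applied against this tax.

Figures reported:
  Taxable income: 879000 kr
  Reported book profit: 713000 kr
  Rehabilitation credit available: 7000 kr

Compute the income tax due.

228650 kr

Minimum tax:
  Base (reported book profit): 713000 kr
  Less exemption 55000 kr → base 658000 kr
  658000 kr × 24% = 157920 kr

Ordinary income tax:
  251000 kr × 7% = 17570 kr
  130000 kr × 19% = 24700 kr
  256000 kr × 33% = 84480 kr
  242000 kr × 45% = 108900 kr
  → 235650 kr
  Less rehabilitation credit 7000 kr → 228650 kr

228650 kr > 157920 kr, so the ordinary income tax governs.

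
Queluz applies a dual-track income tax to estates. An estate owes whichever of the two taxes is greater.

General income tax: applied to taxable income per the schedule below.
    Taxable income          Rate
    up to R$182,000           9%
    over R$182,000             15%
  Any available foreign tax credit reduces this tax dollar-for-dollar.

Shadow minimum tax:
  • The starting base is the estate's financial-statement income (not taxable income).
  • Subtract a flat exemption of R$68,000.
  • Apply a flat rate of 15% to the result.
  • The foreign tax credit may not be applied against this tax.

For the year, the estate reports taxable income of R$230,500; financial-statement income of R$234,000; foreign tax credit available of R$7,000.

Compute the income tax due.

R$24,900

Shadow minimum tax:
  Base (financial-statement income): R$234,000
  Less exemption R$68,000 → base R$166,000
  R$166,000 × 15% = R$24,900

General income tax:
  R$182,000 × 9% = R$16,380
  R$48,500 × 15% = R$7,275
  → R$23,655
  Less foreign tax credit R$7,000 → R$16,655

R$24,900 > R$16,655, so the shadow minimum tax is the binding amount.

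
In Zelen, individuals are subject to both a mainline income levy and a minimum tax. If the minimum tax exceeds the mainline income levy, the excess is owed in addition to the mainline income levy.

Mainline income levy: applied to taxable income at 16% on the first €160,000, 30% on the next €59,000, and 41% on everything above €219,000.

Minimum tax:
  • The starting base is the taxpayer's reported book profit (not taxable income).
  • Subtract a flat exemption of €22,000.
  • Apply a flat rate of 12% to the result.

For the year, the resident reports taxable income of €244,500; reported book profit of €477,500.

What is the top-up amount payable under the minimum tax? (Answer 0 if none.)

€905

Mainline income levy:
  €160,000 × 16% = €25,600
  €59,000 × 30% = €17,700
  €25,500 × 41% = €10,455
  → €53,755

Minimum tax:
  Base (reported book profit): €477,500
  Less exemption €22,000 → base €455,500
  €455,500 × 12% = €54,660

Excess of minimum tax over mainline income levy: €54,660 − €53,755 = €905.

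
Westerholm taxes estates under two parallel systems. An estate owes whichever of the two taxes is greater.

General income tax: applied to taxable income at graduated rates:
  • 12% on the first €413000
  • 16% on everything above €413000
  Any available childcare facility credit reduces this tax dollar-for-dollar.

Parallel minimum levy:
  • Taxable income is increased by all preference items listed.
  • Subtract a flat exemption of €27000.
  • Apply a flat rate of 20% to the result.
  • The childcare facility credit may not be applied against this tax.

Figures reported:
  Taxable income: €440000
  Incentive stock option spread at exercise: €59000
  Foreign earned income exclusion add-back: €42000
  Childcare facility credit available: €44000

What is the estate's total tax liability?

€102800

General income tax:
  €413000 × 12% = €49560
  €27000 × 16% = €4320
  → €53880
  Less childcare facility credit €44000 → €9880

Parallel minimum levy:
  Adjusted income: €440000 + €59000 + €42000 = €541000
  Less exemption €27000 → base €514000
  €514000 × 20% = €102800

€102800 > €9880, so the parallel minimum levy is the binding amount.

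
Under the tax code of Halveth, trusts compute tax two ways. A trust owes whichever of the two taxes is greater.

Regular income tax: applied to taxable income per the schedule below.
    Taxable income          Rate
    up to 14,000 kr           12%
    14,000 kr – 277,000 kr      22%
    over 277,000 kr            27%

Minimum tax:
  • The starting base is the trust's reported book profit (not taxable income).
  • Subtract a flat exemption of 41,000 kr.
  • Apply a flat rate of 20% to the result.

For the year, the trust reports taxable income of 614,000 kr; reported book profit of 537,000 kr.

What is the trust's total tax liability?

Regular income tax:
  14,000 kr × 12% = 1,680 kr
  263,000 kr × 22% = 57,860 kr
  337,000 kr × 27% = 90,990 kr
  → 150,530 kr

Minimum tax:
  Base (reported book profit): 537,000 kr
  Less exemption 41,000 kr → base 496,000 kr
  496,000 kr × 20% = 99,200 kr

150,530 kr > 99,200 kr, so the regular income tax governs.

150,530 kr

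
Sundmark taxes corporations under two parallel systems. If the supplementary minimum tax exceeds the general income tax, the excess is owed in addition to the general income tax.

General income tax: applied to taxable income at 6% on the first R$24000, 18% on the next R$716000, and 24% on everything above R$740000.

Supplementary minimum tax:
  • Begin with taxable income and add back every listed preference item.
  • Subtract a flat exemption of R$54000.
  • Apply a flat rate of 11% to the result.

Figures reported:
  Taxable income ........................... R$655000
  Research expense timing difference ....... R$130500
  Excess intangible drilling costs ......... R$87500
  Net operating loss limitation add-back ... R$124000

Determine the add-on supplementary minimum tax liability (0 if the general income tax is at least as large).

R$0

General income tax:
  R$24000 × 6% = R$1440
  R$631000 × 18% = R$113580
  → R$115020

Supplementary minimum tax:
  Adjusted income: R$655000 + R$130500 + R$87500 + R$124000 = R$997000
  Less exemption R$54000 → base R$943000
  R$943000 × 11% = R$103730

R$103730 ≤ R$115020, so no add-on is due.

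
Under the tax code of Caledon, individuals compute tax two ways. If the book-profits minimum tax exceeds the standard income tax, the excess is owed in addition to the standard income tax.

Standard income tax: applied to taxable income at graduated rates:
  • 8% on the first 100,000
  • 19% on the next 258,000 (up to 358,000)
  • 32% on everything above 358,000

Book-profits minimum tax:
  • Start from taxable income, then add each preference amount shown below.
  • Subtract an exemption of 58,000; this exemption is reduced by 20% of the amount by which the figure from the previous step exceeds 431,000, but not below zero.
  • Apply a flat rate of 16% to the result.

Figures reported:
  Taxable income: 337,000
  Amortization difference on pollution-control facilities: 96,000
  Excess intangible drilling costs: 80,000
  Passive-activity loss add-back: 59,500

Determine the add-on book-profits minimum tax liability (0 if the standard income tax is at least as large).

33,818

Book-profits minimum tax:
  Adjusted income: 337,000 + 96,000 + 80,000 + 59,500 = 572,500
  Exemption: 58,000 − 20% × (572,500 − 431,000) = 58,000 − 28,300 = 29,700
  Base: 572,500 − 29,700 = 542,800
  542,800 × 16% = 86,848

Standard income tax:
  100,000 × 8% = 8,000
  237,000 × 19% = 45,030
  → 53,030

Excess of book-profits minimum tax over standard income tax: 86,848 − 53,030 = 33,818.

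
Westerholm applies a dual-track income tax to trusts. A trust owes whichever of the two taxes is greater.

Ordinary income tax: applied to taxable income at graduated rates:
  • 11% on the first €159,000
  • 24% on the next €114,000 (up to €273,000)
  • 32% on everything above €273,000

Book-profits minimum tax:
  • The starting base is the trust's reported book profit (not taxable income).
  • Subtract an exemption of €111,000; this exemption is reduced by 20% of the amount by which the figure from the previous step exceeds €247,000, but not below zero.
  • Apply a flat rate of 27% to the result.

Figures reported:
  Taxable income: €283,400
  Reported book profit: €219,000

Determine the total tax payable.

€48,178

Book-profits minimum tax:
  Base (reported book profit): €219,000
  Exemption: €219,000 ≤ €247,000, so full €111,000 applies
  Base: €219,000 − €111,000 = €108,000
  €108,000 × 27% = €29,160

Ordinary income tax:
  €159,000 × 11% = €17,490
  €114,000 × 24% = €27,360
  €10,400 × 32% = €3,328
  → €48,178

€48,178 > €29,160, so the ordinary income tax governs.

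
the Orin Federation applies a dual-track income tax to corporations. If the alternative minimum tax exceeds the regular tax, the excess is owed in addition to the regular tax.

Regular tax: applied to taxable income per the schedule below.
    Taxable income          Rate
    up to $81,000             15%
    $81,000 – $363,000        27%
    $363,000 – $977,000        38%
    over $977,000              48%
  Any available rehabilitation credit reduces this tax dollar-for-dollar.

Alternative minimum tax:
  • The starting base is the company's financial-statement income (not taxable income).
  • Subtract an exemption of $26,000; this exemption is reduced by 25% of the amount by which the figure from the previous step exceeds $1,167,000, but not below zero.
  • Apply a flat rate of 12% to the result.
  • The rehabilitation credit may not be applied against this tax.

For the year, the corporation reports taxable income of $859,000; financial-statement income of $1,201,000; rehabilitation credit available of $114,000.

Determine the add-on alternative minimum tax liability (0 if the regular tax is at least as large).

$0

Regular tax:
  $81,000 × 15% = $12,150
  $282,000 × 27% = $76,140
  $496,000 × 38% = $188,480
  → $276,770
  Less rehabilitation credit $114,000 → $162,770

Alternative minimum tax:
  Base (financial-statement income): $1,201,000
  Exemption: $26,000 − 25% × ($1,201,000 − $1,167,000) = $26,000 − $8,500 = $17,500
  Base: $1,201,000 − $17,500 = $1,183,500
  $1,183,500 × 12% = $142,020

$142,020 ≤ $162,770, so no add-on is due.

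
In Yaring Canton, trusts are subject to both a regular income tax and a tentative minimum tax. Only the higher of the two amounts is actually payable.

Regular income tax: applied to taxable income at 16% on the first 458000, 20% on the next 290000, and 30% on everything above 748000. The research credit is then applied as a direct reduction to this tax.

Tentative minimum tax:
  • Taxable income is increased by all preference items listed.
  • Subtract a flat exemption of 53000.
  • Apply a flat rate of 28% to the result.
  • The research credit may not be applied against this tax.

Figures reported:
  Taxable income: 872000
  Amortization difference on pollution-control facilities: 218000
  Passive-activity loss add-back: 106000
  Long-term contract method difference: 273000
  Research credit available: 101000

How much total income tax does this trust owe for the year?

Regular income tax:
  458000 × 16% = 73280
  290000 × 20% = 58000
  124000 × 30% = 37200
  → 168480
  Less research credit 101000 → 67480

Tentative minimum tax:
  Adjusted income: 872000 + 218000 + 106000 + 273000 = 1469000
  Less exemption 53000 → base 1416000
  1416000 × 28% = 396480

396480 > 67480, so the tentative minimum tax is the binding amount.

396480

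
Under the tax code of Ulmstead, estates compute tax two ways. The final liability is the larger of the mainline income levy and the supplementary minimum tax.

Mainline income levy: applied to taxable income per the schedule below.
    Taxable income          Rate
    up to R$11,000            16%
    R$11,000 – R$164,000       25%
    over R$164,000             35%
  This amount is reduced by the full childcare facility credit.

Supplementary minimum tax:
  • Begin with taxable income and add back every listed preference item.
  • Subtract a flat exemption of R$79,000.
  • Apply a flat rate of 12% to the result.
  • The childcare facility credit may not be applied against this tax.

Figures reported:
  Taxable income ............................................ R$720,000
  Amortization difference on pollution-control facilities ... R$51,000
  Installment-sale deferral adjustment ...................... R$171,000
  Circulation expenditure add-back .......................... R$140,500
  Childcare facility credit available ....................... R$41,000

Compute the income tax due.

R$193,610

Supplementary minimum tax:
  Adjusted income: R$720,000 + R$51,000 + R$171,000 + R$140,500 = R$1,082,500
  Less exemption R$79,000 → base R$1,003,500
  R$1,003,500 × 12% = R$120,420

Mainline income levy:
  R$11,000 × 16% = R$1,760
  R$153,000 × 25% = R$38,250
  R$556,000 × 35% = R$194,600
  → R$234,610
  Less childcare facility credit R$41,000 → R$193,610

R$193,610 > R$120,420, so the mainline income levy governs.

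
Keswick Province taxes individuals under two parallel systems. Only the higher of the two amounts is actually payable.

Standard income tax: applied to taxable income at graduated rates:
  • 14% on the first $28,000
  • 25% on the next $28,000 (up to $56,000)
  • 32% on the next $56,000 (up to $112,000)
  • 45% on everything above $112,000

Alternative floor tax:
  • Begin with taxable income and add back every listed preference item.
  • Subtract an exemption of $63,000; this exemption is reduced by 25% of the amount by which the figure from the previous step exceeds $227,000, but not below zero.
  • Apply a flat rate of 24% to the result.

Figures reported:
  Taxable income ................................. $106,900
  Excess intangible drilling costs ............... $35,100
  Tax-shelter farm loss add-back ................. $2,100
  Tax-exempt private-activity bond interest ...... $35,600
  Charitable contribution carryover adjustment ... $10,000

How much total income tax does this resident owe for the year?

Alternative floor tax:
  Adjusted income: $106,900 + $35,100 + $2,100 + $35,600 + $10,000 = $189,700
  Exemption: $189,700 ≤ $227,000, so full $63,000 applies
  Base: $189,700 − $63,000 = $126,700
  $126,700 × 24% = $30,408

Standard income tax:
  $28,000 × 14% = $3,920
  $28,000 × 25% = $7,000
  $50,900 × 32% = $16,288
  → $27,208

$30,408 > $27,208, so the alternative floor tax is the binding amount.

$30,408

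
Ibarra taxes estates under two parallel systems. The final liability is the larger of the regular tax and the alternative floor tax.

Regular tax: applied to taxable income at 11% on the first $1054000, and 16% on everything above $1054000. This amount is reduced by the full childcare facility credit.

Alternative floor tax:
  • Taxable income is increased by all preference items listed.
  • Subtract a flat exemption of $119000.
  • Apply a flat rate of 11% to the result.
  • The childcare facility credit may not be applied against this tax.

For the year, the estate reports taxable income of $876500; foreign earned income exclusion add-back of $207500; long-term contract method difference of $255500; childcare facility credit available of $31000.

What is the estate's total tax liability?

Alternative floor tax:
  Adjusted income: $876500 + $207500 + $255500 = $1339500
  Less exemption $119000 → base $1220500
  $1220500 × 11% = $134255

Regular tax:
  $876500 × 11% = $96415
  Less childcare facility credit $31000 → $65415

$134255 > $65415, so the alternative floor tax is the binding amount.

$134255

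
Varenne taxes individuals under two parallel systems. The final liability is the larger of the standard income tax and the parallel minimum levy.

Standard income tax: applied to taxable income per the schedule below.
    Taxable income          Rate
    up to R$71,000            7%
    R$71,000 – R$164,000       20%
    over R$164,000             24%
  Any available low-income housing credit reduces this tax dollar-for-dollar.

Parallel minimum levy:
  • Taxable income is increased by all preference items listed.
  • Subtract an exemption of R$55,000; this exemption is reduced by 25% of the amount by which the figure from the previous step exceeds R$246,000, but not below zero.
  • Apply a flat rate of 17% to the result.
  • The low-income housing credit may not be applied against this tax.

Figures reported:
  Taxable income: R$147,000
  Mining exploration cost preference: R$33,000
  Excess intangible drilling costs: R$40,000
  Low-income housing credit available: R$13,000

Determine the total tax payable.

R$28,050

Parallel minimum levy:
  Adjusted income: R$147,000 + R$33,000 + R$40,000 = R$220,000
  Exemption: R$220,000 ≤ R$246,000, so full R$55,000 applies
  Base: R$220,000 − R$55,000 = R$165,000
  R$165,000 × 17% = R$28,050

Standard income tax:
  R$71,000 × 7% = R$4,970
  R$76,000 × 20% = R$15,200
  → R$20,170
  Less low-income housing credit R$13,000 → R$7,170

R$28,050 > R$7,170, so the parallel minimum levy is the binding amount.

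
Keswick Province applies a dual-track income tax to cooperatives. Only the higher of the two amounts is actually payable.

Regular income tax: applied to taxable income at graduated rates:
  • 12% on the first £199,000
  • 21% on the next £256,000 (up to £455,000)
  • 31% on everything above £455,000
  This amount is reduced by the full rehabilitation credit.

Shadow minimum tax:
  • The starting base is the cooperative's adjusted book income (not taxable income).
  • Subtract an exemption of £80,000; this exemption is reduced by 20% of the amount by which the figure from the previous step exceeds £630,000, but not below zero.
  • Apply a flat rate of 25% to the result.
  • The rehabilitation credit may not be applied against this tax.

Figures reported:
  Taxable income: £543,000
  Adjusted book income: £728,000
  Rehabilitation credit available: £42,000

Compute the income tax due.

£166,900

Regular income tax:
  £199,000 × 12% = £23,880
  £256,000 × 21% = £53,760
  £88,000 × 31% = £27,280
  → £104,920
  Less rehabilitation credit £42,000 → £62,920

Shadow minimum tax:
  Base (adjusted book income): £728,000
  Exemption: £80,000 − 20% × (£728,000 − £630,000) = £80,000 − £19,600 = £60,400
  Base: £728,000 − £60,400 = £667,600
  £667,600 × 25% = £166,900

£166,900 > £62,920, so the shadow minimum tax is the binding amount.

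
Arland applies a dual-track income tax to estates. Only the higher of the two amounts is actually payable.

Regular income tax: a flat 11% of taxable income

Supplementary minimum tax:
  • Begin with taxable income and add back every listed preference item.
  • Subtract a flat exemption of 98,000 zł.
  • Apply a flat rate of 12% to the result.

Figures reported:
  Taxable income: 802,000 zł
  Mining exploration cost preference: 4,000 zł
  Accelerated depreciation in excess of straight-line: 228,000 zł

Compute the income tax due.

Supplementary minimum tax:
  Adjusted income: 802,000 zł + 4,000 zł + 228,000 zł = 1,034,000 zł
  Less exemption 98,000 zł → base 936,000 zł
  936,000 zł × 12% = 112,320 zł

Regular income tax:
  802,000 zł × 11% = 88,220 zł

112,320 zł > 88,220 zł, so the supplementary minimum tax is the binding amount.

112,320 zł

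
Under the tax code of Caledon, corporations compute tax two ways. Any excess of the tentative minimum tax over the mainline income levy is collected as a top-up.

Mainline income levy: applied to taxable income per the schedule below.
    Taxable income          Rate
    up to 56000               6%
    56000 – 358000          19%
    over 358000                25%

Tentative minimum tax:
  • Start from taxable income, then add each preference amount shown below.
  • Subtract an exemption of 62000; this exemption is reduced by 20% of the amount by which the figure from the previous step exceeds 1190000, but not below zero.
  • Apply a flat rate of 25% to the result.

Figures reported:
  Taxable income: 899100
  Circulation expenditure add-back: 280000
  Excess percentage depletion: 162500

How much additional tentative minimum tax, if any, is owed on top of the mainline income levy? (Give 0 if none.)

131465

Tentative minimum tax:
  Adjusted income: 899100 + 280000 + 162500 = 1341600
  Exemption: 62000 − 20% × (1341600 − 1190000) = 62000 − 30320 = 31680
  Base: 1341600 − 31680 = 1309920
  1309920 × 25% = 327480

Mainline income levy:
  56000 × 6% = 3360
  302000 × 19% = 57380
  541100 × 25% = 135275
  → 196015

Excess of tentative minimum tax over mainline income levy: 327480 − 196015 = 131465.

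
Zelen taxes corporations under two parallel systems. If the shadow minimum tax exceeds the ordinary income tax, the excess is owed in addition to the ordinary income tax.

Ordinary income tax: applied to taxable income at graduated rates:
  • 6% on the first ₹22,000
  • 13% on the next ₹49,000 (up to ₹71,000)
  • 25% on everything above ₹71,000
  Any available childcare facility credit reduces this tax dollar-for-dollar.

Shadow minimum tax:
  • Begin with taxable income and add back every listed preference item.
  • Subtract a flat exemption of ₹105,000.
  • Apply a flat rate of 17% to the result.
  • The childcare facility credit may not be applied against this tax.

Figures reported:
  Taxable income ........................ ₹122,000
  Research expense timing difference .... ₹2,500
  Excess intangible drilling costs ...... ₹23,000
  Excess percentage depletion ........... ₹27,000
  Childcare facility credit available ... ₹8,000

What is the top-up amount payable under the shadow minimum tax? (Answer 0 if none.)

Shadow minimum tax:
  Adjusted income: ₹122,000 + ₹2,500 + ₹23,000 + ₹27,000 = ₹174,500
  Less exemption ₹105,000 → base ₹69,500
  ₹69,500 × 17% = ₹11,815

Ordinary income tax:
  ₹22,000 × 6% = ₹1,320
  ₹49,000 × 13% = ₹6,370
  ₹51,000 × 25% = ₹12,750
  → ₹20,440
  Less childcare facility credit ₹8,000 → ₹12,440

₹11,815 ≤ ₹12,440, so no add-on is due.

₹0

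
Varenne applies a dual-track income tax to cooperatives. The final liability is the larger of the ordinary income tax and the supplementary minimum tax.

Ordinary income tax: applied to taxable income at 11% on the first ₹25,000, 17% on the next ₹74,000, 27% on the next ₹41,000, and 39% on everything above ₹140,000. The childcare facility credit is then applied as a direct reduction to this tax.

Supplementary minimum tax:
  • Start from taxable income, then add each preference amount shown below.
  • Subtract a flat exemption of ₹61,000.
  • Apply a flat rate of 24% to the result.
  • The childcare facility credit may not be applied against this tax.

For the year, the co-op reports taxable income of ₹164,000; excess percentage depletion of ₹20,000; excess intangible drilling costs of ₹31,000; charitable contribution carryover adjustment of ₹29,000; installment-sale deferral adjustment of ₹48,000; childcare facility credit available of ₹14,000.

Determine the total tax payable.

Supplementary minimum tax:
  Adjusted income: ₹164,000 + ₹20,000 + ₹31,000 + ₹29,000 + ₹48,000 = ₹292,000
  Less exemption ₹61,000 → base ₹231,000
  ₹231,000 × 24% = ₹55,440

Ordinary income tax:
  ₹25,000 × 11% = ₹2,750
  ₹74,000 × 17% = ₹12,580
  ₹41,000 × 27% = ₹11,070
  ₹24,000 × 39% = ₹9,360
  → ₹35,760
  Less childcare facility credit ₹14,000 → ₹21,760

₹55,440 > ₹21,760, so the supplementary minimum tax is the binding amount.

₹55,440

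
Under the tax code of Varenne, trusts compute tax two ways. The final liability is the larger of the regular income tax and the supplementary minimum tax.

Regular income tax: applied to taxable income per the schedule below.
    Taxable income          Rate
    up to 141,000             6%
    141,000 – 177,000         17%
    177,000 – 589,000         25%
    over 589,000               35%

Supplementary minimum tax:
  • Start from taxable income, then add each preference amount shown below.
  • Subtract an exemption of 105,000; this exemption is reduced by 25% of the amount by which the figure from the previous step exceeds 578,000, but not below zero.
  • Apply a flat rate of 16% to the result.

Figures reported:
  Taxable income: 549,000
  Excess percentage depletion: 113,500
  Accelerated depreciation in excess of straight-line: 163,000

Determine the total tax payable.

125,180

Regular income tax:
  141,000 × 6% = 8,460
  36,000 × 17% = 6,120
  372,000 × 25% = 93,000
  → 107,580

Supplementary minimum tax:
  Adjusted income: 549,000 + 113,500 + 163,000 = 825,500
  Exemption: 105,000 − 25% × (825,500 − 578,000) = 105,000 − 61,875 = 43,125
  Base: 825,500 − 43,125 = 782,375
  782,375 × 16% = 125,180

125,180 > 107,580, so the supplementary minimum tax is the binding amount.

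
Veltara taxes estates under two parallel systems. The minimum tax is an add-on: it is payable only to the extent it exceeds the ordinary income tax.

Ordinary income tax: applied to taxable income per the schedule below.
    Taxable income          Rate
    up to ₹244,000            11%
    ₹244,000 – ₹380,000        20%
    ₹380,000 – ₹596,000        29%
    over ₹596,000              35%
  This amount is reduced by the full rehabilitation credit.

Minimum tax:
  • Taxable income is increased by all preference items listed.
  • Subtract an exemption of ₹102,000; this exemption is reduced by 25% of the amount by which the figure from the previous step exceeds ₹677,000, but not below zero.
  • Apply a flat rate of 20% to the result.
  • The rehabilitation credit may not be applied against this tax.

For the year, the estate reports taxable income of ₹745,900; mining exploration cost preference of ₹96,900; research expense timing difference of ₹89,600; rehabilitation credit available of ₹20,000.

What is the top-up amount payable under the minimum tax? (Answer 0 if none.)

₹29,705

Minimum tax:
  Adjusted income: ₹745,900 + ₹96,900 + ₹89,600 = ₹932,400
  Exemption: ₹102,000 − 25% × (₹932,400 − ₹677,000) = ₹102,000 − ₹63,850 = ₹38,150
  Base: ₹932,400 − ₹38,150 = ₹894,250
  ₹894,250 × 20% = ₹178,850

Ordinary income tax:
  ₹244,000 × 11% = ₹26,840
  ₹136,000 × 20% = ₹27,200
  ₹216,000 × 29% = ₹62,640
  ₹149,900 × 35% = ₹52,465
  → ₹169,145
  Less rehabilitation credit ₹20,000 → ₹149,145

Excess of minimum tax over ordinary income tax: ₹178,850 − ₹149,145 = ₹29,705.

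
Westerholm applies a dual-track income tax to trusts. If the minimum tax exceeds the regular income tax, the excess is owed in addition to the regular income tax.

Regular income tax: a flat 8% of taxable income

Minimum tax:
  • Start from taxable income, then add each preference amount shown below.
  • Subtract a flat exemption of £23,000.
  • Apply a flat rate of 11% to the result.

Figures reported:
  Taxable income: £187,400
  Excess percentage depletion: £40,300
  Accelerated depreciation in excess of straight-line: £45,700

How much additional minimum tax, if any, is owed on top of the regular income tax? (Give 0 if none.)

£12,552

Regular income tax:
  £187,400 × 8% = £14,992

Minimum tax:
  Adjusted income: £187,400 + £40,300 + £45,700 = £273,400
  Less exemption £23,000 → base £250,400
  £250,400 × 11% = £27,544

Excess of minimum tax over regular income tax: £27,544 − £14,992 = £12,552.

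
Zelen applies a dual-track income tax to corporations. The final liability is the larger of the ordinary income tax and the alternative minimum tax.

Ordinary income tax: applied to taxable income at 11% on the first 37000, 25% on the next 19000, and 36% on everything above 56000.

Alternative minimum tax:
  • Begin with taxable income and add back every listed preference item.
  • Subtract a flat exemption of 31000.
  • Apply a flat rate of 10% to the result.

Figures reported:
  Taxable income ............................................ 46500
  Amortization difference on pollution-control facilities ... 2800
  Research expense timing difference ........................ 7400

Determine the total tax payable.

6445

Alternative minimum tax:
  Adjusted income: 46500 + 2800 + 7400 = 56700
  Less exemption 31000 → base 25700
  25700 × 10% = 2570

Ordinary income tax:
  37000 × 11% = 4070
  9500 × 25% = 2375
  → 6445

6445 > 2570, so the ordinary income tax governs.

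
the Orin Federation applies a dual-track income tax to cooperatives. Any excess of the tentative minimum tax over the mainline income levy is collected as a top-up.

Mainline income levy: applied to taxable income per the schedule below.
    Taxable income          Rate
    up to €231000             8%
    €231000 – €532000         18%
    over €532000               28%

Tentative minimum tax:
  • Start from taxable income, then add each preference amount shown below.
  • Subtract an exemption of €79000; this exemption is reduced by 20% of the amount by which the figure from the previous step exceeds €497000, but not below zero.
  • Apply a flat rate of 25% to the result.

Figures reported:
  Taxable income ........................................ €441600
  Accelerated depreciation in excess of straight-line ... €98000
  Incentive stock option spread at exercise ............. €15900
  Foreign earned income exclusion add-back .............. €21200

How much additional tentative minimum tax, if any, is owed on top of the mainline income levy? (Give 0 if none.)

Mainline income levy:
  €231000 × 8% = €18480
  €210600 × 18% = €37908
  → €56388

Tentative minimum tax:
  Adjusted income: €441600 + €98000 + €15900 + €21200 = €576700
  Exemption: €79000 − 20% × (€576700 − €497000) = €79000 − €15940 = €63060
  Base: €576700 − €63060 = €513640
  €513640 × 25% = €128410

Excess of tentative minimum tax over mainline income levy: €128410 − €56388 = €72022.

€72022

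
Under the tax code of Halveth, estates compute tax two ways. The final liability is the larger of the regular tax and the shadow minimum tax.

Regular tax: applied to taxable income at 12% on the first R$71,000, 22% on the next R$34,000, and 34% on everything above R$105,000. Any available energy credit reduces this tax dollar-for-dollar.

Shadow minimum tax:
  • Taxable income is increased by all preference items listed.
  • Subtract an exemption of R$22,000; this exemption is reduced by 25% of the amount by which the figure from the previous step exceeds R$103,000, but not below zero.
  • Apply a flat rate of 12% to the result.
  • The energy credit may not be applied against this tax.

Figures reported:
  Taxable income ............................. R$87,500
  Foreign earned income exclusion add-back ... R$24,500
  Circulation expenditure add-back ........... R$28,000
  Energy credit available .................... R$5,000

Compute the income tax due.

Shadow minimum tax:
  Adjusted income: R$87,500 + R$24,500 + R$28,000 = R$140,000
  Exemption: R$22,000 − 25% × (R$140,000 − R$103,000) = R$22,000 − R$9,250 = R$12,750
  Base: R$140,000 − R$12,750 = R$127,250
  R$127,250 × 12% = R$15,270

Regular tax:
  R$71,000 × 12% = R$8,520
  R$16,500 × 22% = R$3,630
  → R$12,150
  Less energy credit R$5,000 → R$7,150

R$15,270 > R$7,150, so the shadow minimum tax is the binding amount.

R$15,270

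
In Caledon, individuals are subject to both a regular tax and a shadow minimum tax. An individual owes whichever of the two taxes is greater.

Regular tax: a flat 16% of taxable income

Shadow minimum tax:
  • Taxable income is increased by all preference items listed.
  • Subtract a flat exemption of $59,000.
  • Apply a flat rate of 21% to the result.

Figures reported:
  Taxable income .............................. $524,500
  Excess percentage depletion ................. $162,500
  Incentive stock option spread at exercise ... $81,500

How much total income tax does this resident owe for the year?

Shadow minimum tax:
  Adjusted income: $524,500 + $162,500 + $81,500 = $768,500
  Less exemption $59,000 → base $709,500
  $709,500 × 21% = $148,995

Regular tax:
  $524,500 × 16% = $83,920

$148,995 > $83,920, so the shadow minimum tax is the binding amount.

$148,995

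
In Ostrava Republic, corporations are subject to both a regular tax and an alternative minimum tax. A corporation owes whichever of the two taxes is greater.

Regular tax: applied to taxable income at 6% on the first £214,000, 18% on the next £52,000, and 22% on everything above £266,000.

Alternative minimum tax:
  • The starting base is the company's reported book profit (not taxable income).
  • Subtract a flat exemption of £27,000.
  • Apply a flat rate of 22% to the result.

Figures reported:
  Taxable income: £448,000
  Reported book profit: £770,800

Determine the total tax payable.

£163,636

Alternative minimum tax:
  Base (reported book profit): £770,800
  Less exemption £27,000 → base £743,800
  £743,800 × 22% = £163,636

Regular tax:
  £214,000 × 6% = £12,840
  £52,000 × 18% = £9,360
  £182,000 × 22% = £40,040
  → £62,240

£163,636 > £62,240, so the alternative minimum tax is the binding amount.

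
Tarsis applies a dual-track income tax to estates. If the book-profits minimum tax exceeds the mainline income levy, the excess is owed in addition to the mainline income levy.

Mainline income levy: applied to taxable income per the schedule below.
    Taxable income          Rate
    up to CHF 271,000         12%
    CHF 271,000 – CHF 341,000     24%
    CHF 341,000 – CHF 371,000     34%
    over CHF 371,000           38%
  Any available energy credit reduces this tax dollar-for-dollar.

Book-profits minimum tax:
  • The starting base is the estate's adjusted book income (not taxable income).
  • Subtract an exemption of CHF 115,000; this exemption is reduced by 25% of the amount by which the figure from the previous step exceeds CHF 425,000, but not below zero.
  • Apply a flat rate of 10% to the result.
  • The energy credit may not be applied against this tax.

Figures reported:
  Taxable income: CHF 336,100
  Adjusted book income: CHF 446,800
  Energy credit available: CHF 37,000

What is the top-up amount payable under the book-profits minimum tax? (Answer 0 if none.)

Book-profits minimum tax:
  Base (adjusted book income): CHF 446,800
  Exemption: CHF 115,000 − 25% × (CHF 446,800 − CHF 425,000) = CHF 115,000 − CHF 5,450 = CHF 109,550
  Base: CHF 446,800 − CHF 109,550 = CHF 337,250
  CHF 337,250 × 10% = CHF 33,725

Mainline income levy:
  CHF 271,000 × 12% = CHF 32,520
  CHF 65,100 × 24% = CHF 15,624
  → CHF 48,144
  Less energy credit CHF 37,000 → CHF 11,144

Excess of book-profits minimum tax over mainline income levy: CHF 33,725 − CHF 11,144 = CHF 22,581.

CHF 22,581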